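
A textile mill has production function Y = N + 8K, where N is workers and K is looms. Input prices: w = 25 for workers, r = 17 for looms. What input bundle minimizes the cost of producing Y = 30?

The inputs are perfect substitutes, so the firm uses whichever has the lower cost per unit of output.
Cost per unit of output via N is 25; via K it is 2.125. K is cheaper.
Producing Y = 30 with K alone: N = 0, K = 3.75.

N* = 0, K* = 3.75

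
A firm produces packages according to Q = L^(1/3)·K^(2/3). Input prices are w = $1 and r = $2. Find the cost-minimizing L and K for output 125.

L* = 125, K* = 125

Cost minimization requires the marginal rate of technical substitution to equal the input-price ratio: MP_L/MP_K = w/r.
Here MP_L/MP_K = (1/3)·(K/L)/(2/3) = 0.5·(K/L). Setting this equal to 1/2 = 0.5 gives K = L.
Substituting into Q = 125: L^(1/3)·(L)^(2/3) = 125.
Solving, L = 125 and K = 125.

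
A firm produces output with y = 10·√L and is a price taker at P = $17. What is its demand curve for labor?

MP_L = (1/2)·10·L^(-1/2) = 5·L^(-1/2).
Setting P·MP_L = w: 85·L^(-1/2) = w.
Solving for L: L^(-1/2) = w/85, so L = (85/w)^(2).

L(w) = 7225/w²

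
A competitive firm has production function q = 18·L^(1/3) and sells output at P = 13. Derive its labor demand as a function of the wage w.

MP_L = (1/3)·18·L^(-2/3) = 6·L^(-2/3).
Setting P·MP_L = w: 78·L^(-2/3) = w.
Solving for L: L^(-2/3) = w/78, so L = (78/w)^(3/2).

L(w) = (78/w)^(3/2)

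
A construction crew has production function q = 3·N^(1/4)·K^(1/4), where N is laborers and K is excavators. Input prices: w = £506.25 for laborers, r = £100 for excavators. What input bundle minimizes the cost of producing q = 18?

N* = 16, K* = 81

Cost minimization requires the marginal rate of technical substitution to equal the input-price ratio: MP_N/MP_K = w/r.
Here MP_N/MP_K = (1/4)·(K/N)/(1/4) = (K/N). Setting this equal to 506.25/100 = 5.0625 gives K = 5.0625N.
Substituting into q = 18: 3·N^(1/4)·(5.0625N)^(1/4) = 18.
Solving, N = 16 and K = 81.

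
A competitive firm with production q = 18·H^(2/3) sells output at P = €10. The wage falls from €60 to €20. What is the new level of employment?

H* = 216

From P·MP_H = w with MP_H = 12·H^(-1/3), the labor demand is H(w) = (120/w)^(3).
At w = 60: H = 8. At w = 20: H = 216.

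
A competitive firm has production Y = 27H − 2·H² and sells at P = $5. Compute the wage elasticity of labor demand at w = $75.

ε = -1.25

From P·MP_H = w with MP_H = 27 − 4H, labor demand is H(w) = (27 − w/5)/4.
dH/dw = −1/(20) = -0.05.
At w = 75, H = 3, so ε = (dH/dw)·(w/H) = (-0.05)·(75/3) = -1.25.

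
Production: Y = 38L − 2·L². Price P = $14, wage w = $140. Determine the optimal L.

L* = 7

The marginal product of L is MP_L = 38 − 4L.
A price-taking firm hires until the value of the marginal product equals the wage: P·MP_L = w, so 14·(38 − 4L) = 140.
Then 38 − 4L = 10, giving L = 7.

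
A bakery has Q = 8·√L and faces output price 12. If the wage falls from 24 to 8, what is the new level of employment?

From P·MP_L = w with MP_L = 4·L^(-1/2), the labor demand is L(w) = (48/w)^(2).
At w = 24: L = 4. At w = 8: L = 36.

L* = 36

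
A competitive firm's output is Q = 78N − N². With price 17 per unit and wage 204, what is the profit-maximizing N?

N* = 33

The marginal product of N is MP_N = 78 − 2N.
A price-taking firm hires until the value of the marginal product equals the wage: P·MP_N = w, so 17·(78 − 2N) = 204.
Then 78 − 2N = 12, giving N = 33.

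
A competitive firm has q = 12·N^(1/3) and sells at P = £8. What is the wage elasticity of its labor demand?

MP_N = (1/3)·12·N^(-2/3), so P·MP_N = w gives 32·N^(-2/3) = w.
Solving, N(w) = (32/w)^(3/2). This is a constant-elasticity form: N ∝ w^(−3/2), so ε = −3/2.

ε = -1.5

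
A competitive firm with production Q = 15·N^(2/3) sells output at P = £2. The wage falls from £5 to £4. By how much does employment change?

ΔN = 61

From P·MP_N = w with MP_N = 10·N^(-1/3), the labor demand is N(w) = (20/w)^(3).
At w = 5: N = 64. At w = 4: N = 125.
ΔN = 125 − 64 = 61.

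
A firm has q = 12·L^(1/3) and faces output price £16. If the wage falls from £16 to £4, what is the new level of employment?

L* = 64

From P·MP_L = w with MP_L = 4·L^(-2/3), the labor demand is L(w) = (64/w)^(3/2).
At w = 16: L = 8. At w = 4: L = 64.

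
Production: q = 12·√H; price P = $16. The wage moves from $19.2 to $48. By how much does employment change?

ΔH = -21

From P·MP_H = w with MP_H = 6·H^(-1/2), the labor demand is H(w) = (96/w)^(2).
At w = 19.2: H = 25. At w = 48: H = 4.
ΔH = 4 − 25 = -21.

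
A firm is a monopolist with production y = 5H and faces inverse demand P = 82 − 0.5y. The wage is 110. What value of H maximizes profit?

Marginal revenue from the inverse demand is MR = 82 − y.
The marginal product is MP_H = 5.
A monopolist hires until marginal revenue product equals the wage: MR·MP_H = w.
(82 − 5H)·5 = 110, so H = 12.

H* = 12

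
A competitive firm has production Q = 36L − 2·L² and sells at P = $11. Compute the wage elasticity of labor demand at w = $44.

ε = -0.125

From P·MP_L = w with MP_L = 36 − 4L, labor demand is L(w) = (36 − w/11)/4.
dL/dw = −1/(44) = -1/44.
At w = 44, L = 8, so ε = (dL/dw)·(w/L) = (-1/44)·(44/8) = -0.125.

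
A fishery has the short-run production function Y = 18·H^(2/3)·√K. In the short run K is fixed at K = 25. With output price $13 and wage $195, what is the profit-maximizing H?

H* = 64

With K = 25, MP_H = (2/3)·18·H^(-1/3)·25^(1/2) = 60·H^(-1/3).
Profit maximization for a price taker requires P·MP_H = w: 13·60·H^(-1/3) = 195.
So H^(-1/3) = 0.25, which gives H = 64.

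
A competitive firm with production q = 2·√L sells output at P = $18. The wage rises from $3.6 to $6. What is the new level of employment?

L* = 9

From P·MP_L = w with MP_L = L^(-1/2), the labor demand is L(w) = (18/w)^(2).
At w = 3.6: L = 25. At w = 6: L = 9.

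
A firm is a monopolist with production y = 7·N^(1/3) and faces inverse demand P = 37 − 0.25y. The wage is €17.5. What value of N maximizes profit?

Marginal revenue from the inverse demand is MR = 37 − 0.5y.
The marginal product is MP_N = (7/3)·N^(-2/3).
A monopolist hires until marginal revenue product equals the wage: MR·MP_N = w.
At N, y = 7·N^(1/3). Substituting and solving: (37 − 3.5·N^(1/3))·(7/3)·N^(-2/3) = 17.5 gives N = 8.

N* = 8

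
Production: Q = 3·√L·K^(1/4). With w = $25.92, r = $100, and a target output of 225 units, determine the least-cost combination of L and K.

Cost minimization requires the marginal rate of technical substitution to equal the input-price ratio: MP_L/MP_K = w/r.
Here MP_L/MP_K = (1/2)·(K/L)/(1/4) = 2·(K/L). Setting this equal to 25.92/100 = 0.2592 gives K = 0.1296L.
Substituting into Q = 225: 3·L^(1/2)·(0.1296L)^(1/4) = 225.
Solving, L = 625 and K = 81.

L* = 625, K* = 81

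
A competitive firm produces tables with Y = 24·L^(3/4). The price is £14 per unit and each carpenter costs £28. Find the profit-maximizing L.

L* = 6561

MP_L = (3/4)·24·L^(-1/4) = 18·L^(-1/4).
Profit maximization for a price taker requires P·MP_L = w: 14·18·L^(-1/4) = 28.
So L^(-1/4) = 1/9, which gives L = 6561.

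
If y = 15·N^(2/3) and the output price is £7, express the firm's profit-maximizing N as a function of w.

N(w) = 343000/w³

MP_N = (2/3)·15·N^(-1/3) = 10·N^(-1/3).
Setting P·MP_N = w: 70·N^(-1/3) = w.
Solving for N: N^(-1/3) = w/70, so N = (70/w)^(3).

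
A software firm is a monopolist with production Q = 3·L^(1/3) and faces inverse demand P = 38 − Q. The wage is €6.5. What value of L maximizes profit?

Marginal revenue from the inverse demand is MR = 38 − 2Q.
The marginal product is MP_L = L^(-2/3).
A monopolist hires until marginal revenue product equals the wage: MR·MP_L = w.
At L, Q = 3·L^(1/3). Substituting and solving: (38 − 6·L^(1/3))·L^(-2/3) = 6.5 gives L = 8.

L* = 8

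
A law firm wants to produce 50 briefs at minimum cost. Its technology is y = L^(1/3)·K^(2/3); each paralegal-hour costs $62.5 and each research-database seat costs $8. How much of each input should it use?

L* = 8, K* = 125

Cost minimization requires the marginal rate of technical substitution to equal the input-price ratio: MP_L/MP_K = w/r.
Here MP_L/MP_K = (1/3)·(K/L)/(2/3) = 0.5·(K/L). Setting this equal to 62.5/8 = 7.8125 gives K = 15.625L.
Substituting into y = 50: L^(1/3)·(15.625L)^(2/3) = 50.
Solving, L = 8 and K = 125.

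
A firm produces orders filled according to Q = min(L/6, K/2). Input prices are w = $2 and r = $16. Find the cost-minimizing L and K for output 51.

With a fixed-proportions technology, the cost-minimizing bundle uses no slack in either input: L/6 = K/2 = Q.
So L = 6·51 = 306 and K = 2·51 = 102.

L* = 306, K* = 102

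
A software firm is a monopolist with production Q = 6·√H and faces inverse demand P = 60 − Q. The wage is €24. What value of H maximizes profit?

Marginal revenue from the inverse demand is MR = 60 − 2Q.
The marginal product is MP_H = 3·H^(-1/2).
A monopolist hires until marginal revenue product equals the wage: MR·MP_H = w.
At H, Q = 6·√H. Substituting and solving: (60 − 12·√H)·3·H^(-1/2) = 24 gives H = 9.

H* = 9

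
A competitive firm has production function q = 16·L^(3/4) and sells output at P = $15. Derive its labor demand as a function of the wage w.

L(w) = (180/w)^(4)

MP_L = (3/4)·16·L^(-1/4) = 12·L^(-1/4).
Setting P·MP_L = w: 180·L^(-1/4) = w.
Solving for L: L^(-1/4) = w/180, so L = (180/w)^(4).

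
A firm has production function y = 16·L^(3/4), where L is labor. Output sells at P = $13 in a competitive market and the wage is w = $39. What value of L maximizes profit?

MP_L = (3/4)·16·L^(-1/4) = 12·L^(-1/4).
Profit maximization for a price taker requires P·MP_L = w: 13·12·L^(-1/4) = 39.
So L^(-1/4) = 0.25, which gives L = 256.

L* = 256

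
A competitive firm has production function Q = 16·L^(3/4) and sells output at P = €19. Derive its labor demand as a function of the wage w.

MP_L = (3/4)·16·L^(-1/4) = 12·L^(-1/4).
Setting P·MP_L = w: 228·L^(-1/4) = w.
Solving for L: L^(-1/4) = w/228, so L = (228/w)^(4).

L(w) = (228/w)^(4)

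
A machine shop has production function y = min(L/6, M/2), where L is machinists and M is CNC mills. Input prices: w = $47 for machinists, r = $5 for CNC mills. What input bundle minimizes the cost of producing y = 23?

With a fixed-proportions technology, the cost-minimizing bundle uses no slack in either input: L/6 = M/2 = y.
So L = 6·23 = 138 and M = 2·23 = 46.

L* = 138, M* = 46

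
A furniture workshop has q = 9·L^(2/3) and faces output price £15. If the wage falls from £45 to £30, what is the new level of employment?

From P·MP_L = w with MP_L = 6·L^(-1/3), the labor demand is L(w) = (90/w)^(3).
At w = 45: L = 8. At w = 30: L = 27.

L* = 27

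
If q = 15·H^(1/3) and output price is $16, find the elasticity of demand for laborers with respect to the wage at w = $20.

MP_H = (1/3)·15·H^(-2/3), so P·MP_H = w gives 80·H^(-2/3) = w.
Solving, H(w) = (80/w)^(3/2). This is a constant-elasticity form: H ∝ w^(−3/2), so ε = −3/2.

ε = -1.5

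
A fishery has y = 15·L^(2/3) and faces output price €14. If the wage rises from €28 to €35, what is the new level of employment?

L* = 64

From P·MP_L = w with MP_L = 10·L^(-1/3), the labor demand is L(w) = (140/w)^(3).
At w = 28: L = 125. At w = 35: L = 64.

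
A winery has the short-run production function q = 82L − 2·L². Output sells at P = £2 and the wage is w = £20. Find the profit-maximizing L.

L* = 18

The marginal product of L is MP_L = 82 − 4L.
A price-taking firm hires until the value of the marginal product equals the wage: P·MP_L = w, so 2·(82 − 4L) = 20.
Then 82 − 4L = 10, giving L = 18.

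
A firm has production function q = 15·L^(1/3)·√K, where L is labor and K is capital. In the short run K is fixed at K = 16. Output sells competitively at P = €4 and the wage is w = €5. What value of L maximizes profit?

With K = 16, MP_L = (1/3)·15·L^(-2/3)·16^(1/2) = 20·L^(-2/3).
Profit maximization for a price taker requires P·MP_L = w: 4·20·L^(-2/3) = 5.
So L^(-2/3) = 0.0625, which gives L = 64.

L* = 64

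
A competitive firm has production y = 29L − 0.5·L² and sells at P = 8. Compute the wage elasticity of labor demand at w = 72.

ε = -0.45

From P·MP_L = w with MP_L = 29 − L, labor demand is L(w) = 29 − w/8.
dL/dw = −1/(8) = -0.125.
At w = 72, L = 20, so ε = (dL/dw)·(w/L) = (-0.125)·(72/20) = -0.45.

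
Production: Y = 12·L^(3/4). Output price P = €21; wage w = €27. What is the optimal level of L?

L* = 2401

MP_L = (3/4)·12·L^(-1/4) = 9·L^(-1/4).
Profit maximization for a price taker requires P·MP_L = w: 21·9·L^(-1/4) = 27.
So L^(-1/4) = 1/7, which gives L = 2401.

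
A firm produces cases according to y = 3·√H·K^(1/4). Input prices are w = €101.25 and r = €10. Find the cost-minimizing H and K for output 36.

Cost minimization requires the marginal rate of technical substitution to equal the input-price ratio: MP_H/MP_K = w/r.
Here MP_H/MP_K = (1/2)·(K/H)/(1/4) = 2·(K/H). Setting this equal to 101.25/10 = 10.125 gives K = 5.0625H.
Substituting into y = 36: 3·H^(1/2)·(5.0625H)^(1/4) = 36.
Solving, H = 16 and K = 81.

H* = 16, K* = 81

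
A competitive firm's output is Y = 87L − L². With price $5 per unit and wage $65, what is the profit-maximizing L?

L* = 37

The marginal product of L is MP_L = 87 − 2L.
A price-taking firm hires until the value of the marginal product equals the wage: P·MP_L = w, so 5·(87 − 2L) = 65.
Then 87 − 2L = 13, giving L = 37.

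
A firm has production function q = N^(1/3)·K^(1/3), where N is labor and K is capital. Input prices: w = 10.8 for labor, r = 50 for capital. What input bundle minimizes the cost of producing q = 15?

Cost minimization requires the marginal rate of technical substitution to equal the input-price ratio: MP_N/MP_K = w/r.
Here MP_N/MP_K = (1/3)·(K/N)/(1/3) = (K/N). Setting this equal to 10.8/50 = 0.216 gives K = 0.216N.
Substituting into q = 15: N^(1/3)·(0.216N)^(1/3) = 15.
Solving, N = 125 and K = 27.

N* = 125, K* = 27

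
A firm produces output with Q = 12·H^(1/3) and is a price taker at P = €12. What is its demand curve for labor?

H(w) = (48/w)^(3/2)

MP_H = (1/3)·12·H^(-2/3) = 4·H^(-2/3).
Setting P·MP_H = w: 48·H^(-2/3) = w.
Solving for H: H^(-2/3) = w/48, so H = (48/w)^(3/2).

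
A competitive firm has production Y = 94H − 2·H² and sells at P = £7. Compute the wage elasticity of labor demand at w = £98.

From P·MP_H = w with MP_H = 94 − 4H, labor demand is H(w) = (94 − w/7)/4.
dH/dw = −1/(28) = -1/28.
At w = 98, H = 20, so ε = (dH/dw)·(w/H) = (-1/28)·(98/20) = -0.175.

ε = -0.175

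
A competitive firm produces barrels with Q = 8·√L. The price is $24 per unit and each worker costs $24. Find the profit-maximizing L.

MP_L = (1/2)·8·L^(-1/2) = 4·L^(-1/2).
Profit maximization for a price taker requires P·MP_L = w: 24·4·L^(-1/2) = 24.
So L^(-1/2) = 0.25, which gives L = 16.

L* = 16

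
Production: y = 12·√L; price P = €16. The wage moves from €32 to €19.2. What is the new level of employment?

From P·MP_L = w with MP_L = 6·L^(-1/2), the labor demand is L(w) = (96/w)^(2).
At w = 32: L = 9. At w = 19.2: L = 25.

L* = 25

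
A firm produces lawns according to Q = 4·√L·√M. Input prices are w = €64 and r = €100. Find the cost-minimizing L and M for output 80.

L* = 25, M* = 16

Cost minimization requires the marginal rate of technical substitution to equal the input-price ratio: MP_L/MP_M = w/r.
Here MP_L/MP_M = (1/2)·(M/L)/(1/2) = (M/L). Setting this equal to 64/100 = 0.64 gives M = 0.64L.
Substituting into Q = 80: 4·L^(1/2)·(0.64L)^(1/2) = 80.
Solving, L = 25 and M = 16.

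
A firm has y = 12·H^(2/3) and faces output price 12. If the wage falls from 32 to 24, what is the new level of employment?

From P·MP_H = w with MP_H = 8·H^(-1/3), the labor demand is H(w) = (96/w)^(3).
At w = 32: H = 27. At w = 24: H = 64.

H* = 64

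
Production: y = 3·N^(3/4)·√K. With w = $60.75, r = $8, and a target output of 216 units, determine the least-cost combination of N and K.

Cost minimization requires the marginal rate of technical substitution to equal the input-price ratio: MP_N/MP_K = w/r.
Here MP_N/MP_K = (3/4)·(K/N)/(1/2) = 1.5·(K/N). Setting this equal to 60.75/8 = 7.59375 gives K = 5.0625N.
Substituting into y = 216: 3·N^(3/4)·(5.0625N)^(1/2) = 216.
Solving, N = 16 and K = 81.

N* = 16, K* = 81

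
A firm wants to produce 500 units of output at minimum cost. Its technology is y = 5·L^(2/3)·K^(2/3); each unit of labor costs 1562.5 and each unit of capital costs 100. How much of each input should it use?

L* = 8, K* = 125

Cost minimization requires the marginal rate of technical substitution to equal the input-price ratio: MP_L/MP_K = w/r.
Here MP_L/MP_K = (2/3)·(K/L)/(2/3) = (K/L). Setting this equal to 1562.5/100 = 15.625 gives K = 15.625L.
Substituting into y = 500: 5·L^(2/3)·(15.625L)^(2/3) = 500.
Solving, L = 8 and K = 125.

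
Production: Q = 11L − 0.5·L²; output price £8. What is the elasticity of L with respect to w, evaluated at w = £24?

ε = -0.375

From P·MP_L = w with MP_L = 11 − L, labor demand is L(w) = 11 − w/8.
dL/dw = −1/(8) = -0.125.
At w = 24, L = 8, so ε = (dL/dw)·(w/L) = (-0.125)·(24/8) = -0.375.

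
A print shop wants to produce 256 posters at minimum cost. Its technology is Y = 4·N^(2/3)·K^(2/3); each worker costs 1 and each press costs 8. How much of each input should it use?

Cost minimization requires the marginal rate of technical substitution to equal the input-price ratio: MP_N/MP_K = w/r.
Here MP_N/MP_K = (2/3)·(K/N)/(2/3) = (K/N). Setting this equal to 1/8 = 0.125 gives K = 0.125N.
Substituting into Y = 256: 4·N^(2/3)·(0.125N)^(2/3) = 256.
Solving, N = 64 and K = 8.

N* = 64, K* = 8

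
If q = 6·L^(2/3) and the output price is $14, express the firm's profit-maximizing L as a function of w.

L(w) = 175616/w³

MP_L = (2/3)·6·L^(-1/3) = 4·L^(-1/3).
Setting P·MP_L = w: 56·L^(-1/3) = w.
Solving for L: L^(-1/3) = w/56, so L = (56/w)^(3).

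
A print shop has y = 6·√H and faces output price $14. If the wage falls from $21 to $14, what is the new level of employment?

From P·MP_H = w with MP_H = 3·H^(-1/2), the labor demand is H(w) = (42/w)^(2).
At w = 21: H = 4. At w = 14: H = 9.

H* = 9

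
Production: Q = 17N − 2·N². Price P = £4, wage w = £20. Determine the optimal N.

The marginal product of N is MP_N = 17 − 4N.
A price-taking firm hires until the value of the marginal product equals the wage: P·MP_N = w, so 4·(17 − 4N) = 20.
Then 17 − 4N = 5, giving N = 3.

N* = 3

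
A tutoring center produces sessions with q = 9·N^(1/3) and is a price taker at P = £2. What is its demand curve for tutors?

N(w) = (6/w)^(3/2)

MP_N = (1/3)·9·N^(-2/3) = 3·N^(-2/3).
Setting P·MP_N = w: 6·N^(-2/3) = w.
Solving for N: N^(-2/3) = w/6, so N = (6/w)^(3/2).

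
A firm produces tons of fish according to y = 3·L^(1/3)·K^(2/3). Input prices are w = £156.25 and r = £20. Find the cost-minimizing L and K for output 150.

L* = 8, K* = 125

Cost minimization requires the marginal rate of technical substitution to equal the input-price ratio: MP_L/MP_K = w/r.
Here MP_L/MP_K = (1/3)·(K/L)/(2/3) = 0.5·(K/L). Setting this equal to 156.25/20 = 7.8125 gives K = 15.625L.
Substituting into y = 150: 3·L^(1/3)·(15.625L)^(2/3) = 150.
Solving, L = 8 and K = 125.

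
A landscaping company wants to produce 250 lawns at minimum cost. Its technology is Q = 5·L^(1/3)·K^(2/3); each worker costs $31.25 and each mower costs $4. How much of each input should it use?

L* = 8, K* = 125

Cost minimization requires the marginal rate of technical substitution to equal the input-price ratio: MP_L/MP_K = w/r.
Here MP_L/MP_K = (1/3)·(K/L)/(2/3) = 0.5·(K/L). Setting this equal to 31.25/4 = 7.8125 gives K = 15.625L.
Substituting into Q = 250: 5·L^(1/3)·(15.625L)^(2/3) = 250.
Solving, L = 8 and K = 125.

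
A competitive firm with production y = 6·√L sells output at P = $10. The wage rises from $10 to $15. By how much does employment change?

From P·MP_L = w with MP_L = 3·L^(-1/2), the labor demand is L(w) = (30/w)^(2).
At w = 10: L = 9. At w = 15: L = 4.
ΔL = 4 − 9 = -5.

ΔL = -5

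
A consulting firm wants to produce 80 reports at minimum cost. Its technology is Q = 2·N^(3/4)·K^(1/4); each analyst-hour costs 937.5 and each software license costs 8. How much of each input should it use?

Cost minimization requires the marginal rate of technical substitution to equal the input-price ratio: MP_N/MP_K = w/r.
Here MP_N/MP_K = (3/4)·(K/N)/(1/4) = 3·(K/N). Setting this equal to 937.5/8 = 117.1875 gives K = 39.0625N.
Substituting into Q = 80: 2·N^(3/4)·(39.0625N)^(1/4) = 80.
Solving, N = 16 and K = 625.

N* = 16, K* = 625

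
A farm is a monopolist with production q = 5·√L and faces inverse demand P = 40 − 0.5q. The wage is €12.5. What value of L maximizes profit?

Marginal revenue from the inverse demand is MR = 40 − q.
The marginal product is MP_L = 2.5·L^(-1/2).
A monopolist hires until marginal revenue product equals the wage: MR·MP_L = w.
At L, q = 5·√L. Substituting and solving: (40 − 5·√L)·2.5·L^(-1/2) = 12.5 gives L = 16.

L* = 16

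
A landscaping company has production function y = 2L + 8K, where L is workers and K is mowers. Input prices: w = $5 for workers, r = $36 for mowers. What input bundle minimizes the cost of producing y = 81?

L* = 40.5, K* = 0

The inputs are perfect substitutes, so the firm uses whichever has the lower cost per unit of output.
Cost per unit of output via L is w/2 = 2.5; via K it is r/8 = 4.5. L is cheaper.
Producing y = 81 with L alone: L = 40.5, K = 0.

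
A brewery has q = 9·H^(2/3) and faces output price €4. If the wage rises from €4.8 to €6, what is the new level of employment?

H* = 64

From P·MP_H = w with MP_H = 6·H^(-1/3), the labor demand is H(w) = (24/w)^(3).
At w = 4.8: H = 125. At w = 6: H = 64.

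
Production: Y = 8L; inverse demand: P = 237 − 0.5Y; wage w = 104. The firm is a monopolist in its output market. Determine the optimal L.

L* = 28

Marginal revenue from the inverse demand is MR = 237 − Y.
The marginal product is MP_L = 8.
A monopolist hires until marginal revenue product equals the wage: MR·MP_L = w.
(237 − 8L)·8 = 104, so L = 28.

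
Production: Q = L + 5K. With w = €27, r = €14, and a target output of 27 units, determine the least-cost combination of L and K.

The inputs are perfect substitutes, so the firm uses whichever has the lower cost per unit of output.
Cost per unit of output via L is 27; via K it is 2.8. K is cheaper.
Producing Q = 27 with K alone: L = 0, K = 5.4.

L* = 0, K* = 5.4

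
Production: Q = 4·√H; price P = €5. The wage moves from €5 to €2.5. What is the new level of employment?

From P·MP_H = w with MP_H = 2·H^(-1/2), the labor demand is H(w) = (10/w)^(2).
At w = 5: H = 4. At w = 2.5: H = 16.

H* = 16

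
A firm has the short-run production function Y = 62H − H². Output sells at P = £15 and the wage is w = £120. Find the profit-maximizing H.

H* = 27

The marginal product of H is MP_H = 62 − 2H.
A price-taking firm hires until the value of the marginal product equals the wage: P·MP_H = w, so 15·(62 − 2H) = 120.
Then 62 − 2H = 8, giving H = 27.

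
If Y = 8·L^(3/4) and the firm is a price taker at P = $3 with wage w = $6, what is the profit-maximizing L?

L* = 81

MP_L = (3/4)·8·L^(-1/4) = 6·L^(-1/4).
Profit maximization for a price taker requires P·MP_L = w: 3·6·L^(-1/4) = 6.
So L^(-1/4) = 1/3, which gives L = 81.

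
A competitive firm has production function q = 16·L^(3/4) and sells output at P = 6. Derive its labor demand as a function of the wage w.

L(w) = (72/w)^(4)

MP_L = (3/4)·16·L^(-1/4) = 12·L^(-1/4).
Setting P·MP_L = w: 72·L^(-1/4) = w.
Solving for L: L^(-1/4) = w/72, so L = (72/w)^(4).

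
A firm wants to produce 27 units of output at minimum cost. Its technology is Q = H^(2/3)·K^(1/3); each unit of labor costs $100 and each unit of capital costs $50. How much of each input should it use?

H* = 27, K* = 27

Cost minimization requires the marginal rate of technical substitution to equal the input-price ratio: MP_H/MP_K = w/r.
Here MP_H/MP_K = (2/3)·(K/H)/(1/3) = 2·(K/H). Setting this equal to 100/50 = 2 gives K = H.
Substituting into Q = 27: H^(2/3)·(H)^(1/3) = 27.
Solving, H = 27 and K = 27.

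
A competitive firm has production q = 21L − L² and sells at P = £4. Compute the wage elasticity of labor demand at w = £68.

From P·MP_L = w with MP_L = 21 − 2L, labor demand is L(w) = (21 − w/4)/2.
dL/dw = −1/(8) = -0.125.
At w = 68, L = 2, so ε = (dL/dw)·(w/L) = (-0.125)·(68/2) = -4.25.

ε = -4.25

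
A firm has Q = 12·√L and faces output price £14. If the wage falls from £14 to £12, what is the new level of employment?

From P·MP_L = w with MP_L = 6·L^(-1/2), the labor demand is L(w) = (84/w)^(2).
At w = 14: L = 36. At w = 12: L = 49.

L* = 49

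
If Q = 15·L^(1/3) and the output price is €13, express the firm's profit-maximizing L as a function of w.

MP_L = (1/3)·15·L^(-2/3) = 5·L^(-2/3).
Setting P·MP_L = w: 65·L^(-2/3) = w.
Solving for L: L^(-2/3) = w/65, so L = (65/w)^(3/2).

L(w) = (65/w)^(3/2)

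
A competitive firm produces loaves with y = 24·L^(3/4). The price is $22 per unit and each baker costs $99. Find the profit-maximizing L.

L* = 256

MP_L = (3/4)·24·L^(-1/4) = 18·L^(-1/4).
Profit maximization for a price taker requires P·MP_L = w: 22·18·L^(-1/4) = 99.
So L^(-1/4) = 0.25, which gives L = 256.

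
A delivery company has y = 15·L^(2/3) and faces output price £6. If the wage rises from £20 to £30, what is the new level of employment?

From P·MP_L = w with MP_L = 10·L^(-1/3), the labor demand is L(w) = (60/w)^(3).
At w = 20: L = 27. At w = 30: L = 8.

L* = 8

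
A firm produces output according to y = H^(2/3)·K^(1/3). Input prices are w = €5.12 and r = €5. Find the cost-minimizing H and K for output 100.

H* = 125, K* = 64

Cost minimization requires the marginal rate of technical substitution to equal the input-price ratio: MP_H/MP_K = w/r.
Here MP_H/MP_K = (2/3)·(K/H)/(1/3) = 2·(K/H). Setting this equal to 5.12/5 = 1.024 gives K = 0.512H.
Substituting into y = 100: H^(2/3)·(0.512H)^(1/3) = 100.
Solving, H = 125 and K = 64.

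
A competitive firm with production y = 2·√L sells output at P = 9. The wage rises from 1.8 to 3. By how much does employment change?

ΔL = -16

From P·MP_L = w with MP_L = L^(-1/2), the labor demand is L(w) = (9/w)^(2).
At w = 1.8: L = 25. At w = 3: L = 9.
ΔL = 9 − 25 = -16.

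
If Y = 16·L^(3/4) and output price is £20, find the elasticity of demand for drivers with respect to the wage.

MP_L = (3/4)·16·L^(-1/4), so P·MP_L = w gives 240·L^(-1/4) = w.
Solving, L(w) = (240/w)^(4). This is a constant-elasticity form: L ∝ w^(−4), so ε = −4.

ε = -4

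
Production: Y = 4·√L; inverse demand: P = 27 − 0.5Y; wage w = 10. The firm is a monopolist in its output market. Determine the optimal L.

L* = 9

Marginal revenue from the inverse demand is MR = 27 − Y.
The marginal product is MP_L = 2·L^(-1/2).
A monopolist hires until marginal revenue product equals the wage: MR·MP_L = w.
At L, Y = 4·√L. Substituting and solving: (27 − 4·√L)·2·L^(-1/2) = 10 gives L = 9.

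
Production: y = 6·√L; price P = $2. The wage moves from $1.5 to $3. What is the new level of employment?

From P·MP_L = w with MP_L = 3·L^(-1/2), the labor demand is L(w) = (6/w)^(2).
At w = 1.5: L = 16. At w = 3: L = 4.

L* = 4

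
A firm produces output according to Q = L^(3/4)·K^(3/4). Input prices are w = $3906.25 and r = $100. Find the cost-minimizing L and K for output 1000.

L* = 16, K* = 625

Cost minimization requires the marginal rate of technical substitution to equal the input-price ratio: MP_L/MP_K = w/r.
Here MP_L/MP_K = (3/4)·(K/L)/(3/4) = (K/L). Setting this equal to 3906.25/100 = 39.0625 gives K = 39.0625L.
Substituting into Q = 1000: L^(3/4)·(39.0625L)^(3/4) = 1000.
Solving, L = 16 and K = 625.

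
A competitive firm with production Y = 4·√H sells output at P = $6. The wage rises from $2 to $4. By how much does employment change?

From P·MP_H = w with MP_H = 2·H^(-1/2), the labor demand is H(w) = (12/w)^(2).
At w = 2: H = 36. At w = 4: H = 9.
ΔH = 9 − 36 = -27.

ΔH = -27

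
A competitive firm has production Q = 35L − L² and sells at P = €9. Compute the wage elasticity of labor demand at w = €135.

From P·MP_L = w with MP_L = 35 − 2L, labor demand is L(w) = (35 − w/9)/2.
dL/dw = −1/(18) = -1/18.
At w = 135, L = 10, so ε = (dL/dw)·(w/L) = (-1/18)·(135/10) = -0.75.

ε = -0.75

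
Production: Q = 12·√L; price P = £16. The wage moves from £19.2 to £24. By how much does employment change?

ΔL = -9

From P·MP_L = w with MP_L = 6·L^(-1/2), the labor demand is L(w) = (96/w)^(2).
At w = 19.2: L = 25. At w = 24: L = 16.
ΔL = 16 − 25 = -9.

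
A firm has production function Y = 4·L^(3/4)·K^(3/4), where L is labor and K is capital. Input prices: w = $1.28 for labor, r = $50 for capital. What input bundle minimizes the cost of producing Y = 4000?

Cost minimization requires the marginal rate of technical substitution to equal the input-price ratio: MP_L/MP_K = w/r.
Here MP_L/MP_K = (3/4)·(K/L)/(3/4) = (K/L). Setting this equal to 1.28/50 = 0.0256 gives K = 0.0256L.
Substituting into Y = 4000: 4·L^(3/4)·(0.0256L)^(3/4) = 4000.
Solving, L = 625 and K = 16.

L* = 625, K* = 16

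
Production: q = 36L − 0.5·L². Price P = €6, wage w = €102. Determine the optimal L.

The marginal product of L is MP_L = 36 − L.
A price-taking firm hires until the value of the marginal product equals the wage: P·MP_L = w, so 6·(36 − L) = 102.
Then 36 − L = 17, giving L = 19.

L* = 19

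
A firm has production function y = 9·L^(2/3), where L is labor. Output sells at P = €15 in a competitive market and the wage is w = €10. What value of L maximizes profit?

MP_L = (2/3)·9·L^(-1/3) = 6·L^(-1/3).
Profit maximization for a price taker requires P·MP_L = w: 15·6·L^(-1/3) = 10.
So L^(-1/3) = 1/9, which gives L = 729.

L* = 729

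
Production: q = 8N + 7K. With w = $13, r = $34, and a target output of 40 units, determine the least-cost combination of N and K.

The inputs are perfect substitutes, so the firm uses whichever has the lower cost per unit of output.
Cost per unit of output via N is w/8 = 1.625; via K it is r/7 = 34/7. N is cheaper.
Producing q = 40 with N alone: N = 5, K = 0.

N* = 5, K* = 0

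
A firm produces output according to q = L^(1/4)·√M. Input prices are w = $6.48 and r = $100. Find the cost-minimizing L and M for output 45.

L* = 625, M* = 81

Cost minimization requires the marginal rate of technical substitution to equal the input-price ratio: MP_L/MP_M = w/r.
Here MP_L/MP_M = (1/4)·(M/L)/(1/2) = 0.5·(M/L). Setting this equal to 6.48/100 = 0.0648 gives M = 0.1296L.
Substituting into q = 45: L^(1/4)·(0.1296L)^(1/2) = 45.
Solving, L = 625 and M = 81.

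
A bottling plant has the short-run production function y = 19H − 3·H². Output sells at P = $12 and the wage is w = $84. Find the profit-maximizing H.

The marginal product of H is MP_H = 19 − 6H.
A price-taking firm hires until the value of the marginal product equals the wage: P·MP_H = w, so 12·(19 − 6H) = 84.
Then 19 − 6H = 7, giving H = 2.

H* = 2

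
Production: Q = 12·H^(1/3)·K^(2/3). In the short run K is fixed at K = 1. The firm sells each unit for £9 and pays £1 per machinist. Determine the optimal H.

With K = 1, MP_H = (1/3)·12·H^(-2/3)·1^(2/3) = 4·H^(-2/3).
Profit maximization for a price taker requires P·MP_H = w: 9·4·H^(-2/3) = 1.
So H^(-2/3) = 1/36, which gives H = 216.

H* = 216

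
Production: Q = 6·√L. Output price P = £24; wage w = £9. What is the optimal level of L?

L* = 64

MP_L = (1/2)·6·L^(-1/2) = 3·L^(-1/2).
Profit maximization for a price taker requires P·MP_L = w: 24·3·L^(-1/2) = 9.
So L^(-1/2) = 0.125, which gives L = 64.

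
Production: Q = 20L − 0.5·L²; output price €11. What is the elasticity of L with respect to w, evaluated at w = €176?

ε = -4

From P·MP_L = w with MP_L = 20 − L, labor demand is L(w) = 20 − w/11.
dL/dw = −1/(11) = -1/11.
At w = 176, L = 4, so ε = (dL/dw)·(w/L) = (-1/11)·(176/4) = -4.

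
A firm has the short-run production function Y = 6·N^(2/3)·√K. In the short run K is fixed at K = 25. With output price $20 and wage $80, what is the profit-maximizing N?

With K = 25, MP_N = (2/3)·6·N^(-1/3)·25^(1/2) = 20·N^(-1/3).
Profit maximization for a price taker requires P·MP_N = w: 20·20·N^(-1/3) = 80.
So N^(-1/3) = 0.2, which gives N = 125.

N* = 125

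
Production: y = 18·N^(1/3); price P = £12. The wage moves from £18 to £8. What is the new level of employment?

From P·MP_N = w with MP_N = 6·N^(-2/3), the labor demand is N(w) = (72/w)^(3/2).
At w = 18: N = 8. At w = 8: N = 27.

N* = 27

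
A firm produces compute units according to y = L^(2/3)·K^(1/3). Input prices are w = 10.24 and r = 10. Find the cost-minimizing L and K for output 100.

Cost minimization requires the marginal rate of technical substitution to equal the input-price ratio: MP_L/MP_K = w/r.
Here MP_L/MP_K = (2/3)·(K/L)/(1/3) = 2·(K/L). Setting this equal to 10.24/10 = 1.024 gives K = 0.512L.
Substituting into y = 100: L^(2/3)·(0.512L)^(1/3) = 100.
Solving, L = 125 and K = 64.

L* = 125, K* = 64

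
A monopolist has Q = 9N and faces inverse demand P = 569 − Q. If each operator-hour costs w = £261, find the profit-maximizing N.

Marginal revenue from the inverse demand is MR = 569 − 2Q.
The marginal product is MP_N = 9.
A monopolist hires until marginal revenue product equals the wage: MR·MP_N = w.
(569 − 18N)·9 = 261, so N = 30.

N* = 30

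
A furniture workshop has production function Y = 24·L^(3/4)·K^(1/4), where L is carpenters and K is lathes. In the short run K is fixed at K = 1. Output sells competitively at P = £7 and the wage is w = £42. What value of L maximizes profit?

With K = 1, MP_L = (3/4)·24·L^(-1/4)·1^(1/4) = 18·L^(-1/4).
Profit maximization for a price taker requires P·MP_L = w: 7·18·L^(-1/4) = 42.
So L^(-1/4) = 1/3, which gives L = 81.

L* = 81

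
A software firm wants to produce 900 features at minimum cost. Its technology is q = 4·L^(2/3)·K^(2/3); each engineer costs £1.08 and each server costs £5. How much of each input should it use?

Cost minimization requires the marginal rate of technical substitution to equal the input-price ratio: MP_L/MP_K = w/r.
Here MP_L/MP_K = (2/3)·(K/L)/(2/3) = (K/L). Setting this equal to 1.08/5 = 0.216 gives K = 0.216L.
Substituting into q = 900: 4·L^(2/3)·(0.216L)^(2/3) = 900.
Solving, L = 125 and K = 27.

L* = 125, K* = 27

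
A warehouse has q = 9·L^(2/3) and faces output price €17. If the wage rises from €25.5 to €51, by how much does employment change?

ΔL = -56

From P·MP_L = w with MP_L = 6·L^(-1/3), the labor demand is L(w) = (102/w)^(3).
At w = 25.5: L = 64. At w = 51: L = 8.
ΔL = 8 − 64 = -56.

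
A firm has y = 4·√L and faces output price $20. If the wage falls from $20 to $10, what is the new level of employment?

From P·MP_L = w with MP_L = 2·L^(-1/2), the labor demand is L(w) = (40/w)^(2).
At w = 20: L = 4. At w = 10: L = 16.

L* = 16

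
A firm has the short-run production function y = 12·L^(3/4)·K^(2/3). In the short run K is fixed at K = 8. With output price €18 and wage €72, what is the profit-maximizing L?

L* = 6561

With K = 8, MP_L = (3/4)·12·L^(-1/4)·8^(2/3) = 36·L^(-1/4).
Profit maximization for a price taker requires P·MP_L = w: 18·36·L^(-1/4) = 72.
So L^(-1/4) = 1/9, which gives L = 6561.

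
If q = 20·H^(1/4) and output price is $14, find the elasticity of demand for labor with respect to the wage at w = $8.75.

MP_H = (1/4)·20·H^(-3/4), so P·MP_H = w gives 70·H^(-3/4) = w.
Solving, H(w) = (70/w)^(4/3). This is a constant-elasticity form: H ∝ w^(−4/3), so ε = −4/3.

ε = -4/3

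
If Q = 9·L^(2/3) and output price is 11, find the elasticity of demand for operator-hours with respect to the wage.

MP_L = (2/3)·9·L^(-1/3), so P·MP_L = w gives 66·L^(-1/3) = w.
Solving, L(w) = (66/w)^(3). This is a constant-elasticity form: L ∝ w^(−3), so ε = −3.

ε = -3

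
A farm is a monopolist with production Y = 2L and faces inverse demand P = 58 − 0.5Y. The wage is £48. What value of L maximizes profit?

Marginal revenue from the inverse demand is MR = 58 − Y.
The marginal product is MP_L = 2.
A monopolist hires until marginal revenue product equals the wage: MR·MP_L = w.
(58 − 2L)·2 = 48, so L = 17.

L* = 17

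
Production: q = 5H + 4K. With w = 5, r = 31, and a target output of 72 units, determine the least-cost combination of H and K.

H* = 14.4, K* = 0

The inputs are perfect substitutes, so the firm uses whichever has the lower cost per unit of output.
Cost per unit of output via H is w/5 = 1; via K it is r/4 = 7.75. H is cheaper.
Producing q = 72 with H alone: H = 14.4, K = 0.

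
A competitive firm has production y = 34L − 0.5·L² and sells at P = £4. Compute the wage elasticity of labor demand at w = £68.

ε = -1

From P·MP_L = w with MP_L = 34 − L, labor demand is L(w) = 34 − w/4.
dL/dw = −1/(4) = -0.25.
At w = 68, L = 17, so ε = (dL/dw)·(w/L) = (-0.25)·(68/17) = -1.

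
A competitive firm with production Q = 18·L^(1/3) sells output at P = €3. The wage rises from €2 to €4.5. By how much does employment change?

From P·MP_L = w with MP_L = 6·L^(-2/3), the labor demand is L(w) = (18/w)^(3/2).
At w = 2: L = 27. At w = 4.5: L = 8.
ΔL = 8 − 27 = -19.

ΔL = -19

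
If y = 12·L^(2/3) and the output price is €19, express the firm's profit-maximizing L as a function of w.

MP_L = (2/3)·12·L^(-1/3) = 8·L^(-1/3).
Setting P·MP_L = w: 152·L^(-1/3) = w.
Solving for L: L^(-1/3) = w/152, so L = (152/w)^(3).

L(w) = 3511808/w³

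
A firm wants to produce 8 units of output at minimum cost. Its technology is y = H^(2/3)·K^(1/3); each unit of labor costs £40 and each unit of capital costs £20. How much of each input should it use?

Cost minimization requires the marginal rate of technical substitution to equal the input-price ratio: MP_H/MP_K = w/r.
Here MP_H/MP_K = (2/3)·(K/H)/(1/3) = 2·(K/H). Setting this equal to 40/20 = 2 gives K = H.
Substituting into y = 8: H^(2/3)·(H)^(1/3) = 8.
Solving, H = 8 and K = 8.

H* = 8, K* = 8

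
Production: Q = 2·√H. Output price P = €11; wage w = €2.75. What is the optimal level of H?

MP_H = (1/2)·2·H^(-1/2) = H^(-1/2).
Profit maximization for a price taker requires P·MP_H = w: 11·H^(-1/2) = 2.75.
So H^(-1/2) = 0.25, which gives H = 16.

H* = 16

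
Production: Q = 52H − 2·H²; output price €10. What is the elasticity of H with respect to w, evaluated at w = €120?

From P·MP_H = w with MP_H = 52 − 4H, labor demand is H(w) = (52 − w/10)/4.
dH/dw = −1/(40) = -0.025.
At w = 120, H = 10, so ε = (dH/dw)·(w/H) = (-0.025)·(120/10) = -0.3.

ε = -0.3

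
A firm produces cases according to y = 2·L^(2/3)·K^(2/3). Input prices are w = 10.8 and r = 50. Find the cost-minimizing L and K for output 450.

Cost minimization requires the marginal rate of technical substitution to equal the input-price ratio: MP_L/MP_K = w/r.
Here MP_L/MP_K = (2/3)·(K/L)/(2/3) = (K/L). Setting this equal to 10.8/50 = 0.216 gives K = 0.216L.
Substituting into y = 450: 2·L^(2/3)·(0.216L)^(2/3) = 450.
Solving, L = 125 and K = 27.

L* = 125, K* = 27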